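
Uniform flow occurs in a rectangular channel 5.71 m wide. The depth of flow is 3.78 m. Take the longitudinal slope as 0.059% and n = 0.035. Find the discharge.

Flow area A = b·y = 5.71 × 3.78 = 21.58 m². Wetted perimeter P = b + 2y = 5.71 + 2×3.78 = 13.27 m.
Hydraulic radius R = A/P = 21.58/13.27 = 1.627 m.
Manning's equation: Q = (1/n) A R^(2/3) S^(1/2) = (1/0.035) × 21.58 × 1.627^(2/3) × 0.00059^(1/2) = 20.7 m³/s.

Q = 20.7 m³/s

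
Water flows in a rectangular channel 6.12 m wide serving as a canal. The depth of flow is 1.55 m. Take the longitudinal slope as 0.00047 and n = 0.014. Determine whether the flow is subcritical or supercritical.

subcritical

Flow area A = b·y = 6.12 × 1.55 = 9.486 m². Wetted perimeter P = b + 2y = 6.12 + 2×1.55 = 9.22 m.
Hydraulic radius R = A/P = 9.486/9.22 = 1.029 m.
V = (1/n) R^(2/3) √S = (1/0.014) × 1.029^(2/3) × √0.00047 = 1.578 m/s. Hydraulic depth D_h = A/T = 9.486/6.12 = 1.55 m.
Froude number Fr = V/√(g·D_h) = 1.578/√(9.81×1.55) = 0.405, which is less than 1, so the flow is subcritical.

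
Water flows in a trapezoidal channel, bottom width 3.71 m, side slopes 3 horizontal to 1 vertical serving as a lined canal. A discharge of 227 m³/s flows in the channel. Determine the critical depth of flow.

y_c = 3.54 m

At critical depth, Q² T / (g A³) = 1, i.e. A³/T = Q²/g = 227²/9.81 = 5253.
At y = 2.53 m: A³/T = 1237 — too small.
At y = 3.54 m: A³/T = 5232 — close enough.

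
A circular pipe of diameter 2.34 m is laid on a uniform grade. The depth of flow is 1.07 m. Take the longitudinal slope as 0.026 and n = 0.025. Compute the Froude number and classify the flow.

supercritical

For a circular section of diameter D = 2.34 m at depth y = 1.07 m, the central angle is θ = 2 arccos(1 − 2y/D) = 2.97 rad. Then A = (D²/8)(θ − sin θ) = 1.917 m² and P = Dθ/2 = 3.475 m.
Hydraulic radius R = A/P = 1.917/3.475 = 0.5515 m.
V = (1/n) R^(2/3) √S = (1/0.025) × 0.5515^(2/3) × √0.026 = 4.337 m/s. Hydraulic depth D_h = A/T = 1.917/2.331 = 0.822 m.
Froude number Fr = V/√(g·D_h) = 4.337/√(9.81×0.822) = 1.53, which is greater than 1, so the flow is supercritical.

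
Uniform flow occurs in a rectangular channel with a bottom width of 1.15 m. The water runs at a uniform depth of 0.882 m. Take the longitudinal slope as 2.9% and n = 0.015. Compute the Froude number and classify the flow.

supercritical

Flow area A = b·y = 1.15 × 0.882 = 1.014 m². Wetted perimeter P = b + 2y = 1.15 + 2×0.882 = 2.914 m.
Hydraulic radius R = A/P = 1.014/2.914 = 0.3481 m.
V = (1/n) R^(2/3) √S = (1/0.015) × 0.3481^(2/3) × √0.029 = 5.618 m/s. Hydraulic depth D_h = A/T = 1.014/1.15 = 0.882 m.
Froude number Fr = V/√(g·D_h) = 5.618/√(9.81×0.882) = 1.91, which is greater than 1, so the flow is supercritical.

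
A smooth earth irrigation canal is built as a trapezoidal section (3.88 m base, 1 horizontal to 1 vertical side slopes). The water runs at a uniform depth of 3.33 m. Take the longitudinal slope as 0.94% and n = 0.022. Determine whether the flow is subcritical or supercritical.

supercritical

With bottom width b = 3.88 m and side slope z = 1: A = (b + zy)y = (3.88 + 1×3.33)×3.33 = 24.01 m²; P = b + 2y√(1+z²) = 3.88 + 2×3.33×1.414 = 13.3 m.
Hydraulic radius R = A/P = 24.01/13.3 = 1.805 m.
V = (1/n) R^(2/3) √S = (1/0.022) × 1.805^(2/3) × √0.0094 = 6.534 m/s. Hydraulic depth D_h = A/T = 24.01/10.54 = 2.278 m.
Froude number Fr = V/√(g·D_h) = 6.534/√(9.81×2.278) = 1.38, which is greater than 1, so the flow is supercritical.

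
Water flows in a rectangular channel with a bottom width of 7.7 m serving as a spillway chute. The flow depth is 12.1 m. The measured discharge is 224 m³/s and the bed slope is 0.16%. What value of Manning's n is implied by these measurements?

n = 0.034

Flow area A = b·y = 7.7 × 12.1 = 93.17 m². Wetted perimeter P = b + 2y = 7.7 + 2×12.1 = 31.9 m.
Hydraulic radius R = A/P = 93.17/31.9 = 2.921 m.
Rearranging Manning's equation: n = (1/Q) A R^(2/3) S^(1/2) = (1/224) × 93.17 × 2.921^(2/3) × √0.0016 = 0.034.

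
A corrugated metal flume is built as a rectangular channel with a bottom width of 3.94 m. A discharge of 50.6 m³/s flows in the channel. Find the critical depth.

For a rectangular channel, critical depth y_c = (q²/g)^(1/3) where q = Q/b = 50.6/3.94 = 12.84 m²/s.
So y_c = (12.84²/9.81)^(1/3) = 2.56 m.

y_c = 2.56 m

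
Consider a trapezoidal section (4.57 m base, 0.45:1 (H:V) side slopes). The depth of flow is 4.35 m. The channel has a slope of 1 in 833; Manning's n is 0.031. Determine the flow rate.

Q = 50.6 m³/s

With bottom width b = 4.57 m and side slope z = 0.45: A = (b + zy)y = (4.57 + 0.45×4.35)×4.35 = 28.39 m²; P = b + 2y√(1+z²) = 4.57 + 2×4.35×1.097 = 14.11 m.
Hydraulic radius R = A/P = 28.39/14.11 = 2.012 m.
Manning's equation: Q = (1/n) A R^(2/3) S^(1/2) = (1/0.031) × 28.39 × 2.012^(2/3) × 0.0012^(1/2) = 50.6 m³/s.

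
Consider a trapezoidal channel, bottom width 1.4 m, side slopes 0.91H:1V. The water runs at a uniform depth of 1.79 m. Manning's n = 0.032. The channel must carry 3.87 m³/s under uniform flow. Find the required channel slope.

S = 0.000629

With bottom width b = 1.4 m and side slope z = 0.91: A = (b + zy)y = (1.4 + 0.91×1.79)×1.79 = 5.422 m²; P = b + 2y√(1+z²) = 1.4 + 2×1.79×1.352 = 6.24 m.
Hydraulic radius R = A/P = 5.422/6.24 = 0.8688 m.
From Manning's equation, S = [nQ / (1 A R^(2/3))]² = [0.032 × 3.87 / (1 × 5.422 × 0.8688^(2/3))]² = 0.000629.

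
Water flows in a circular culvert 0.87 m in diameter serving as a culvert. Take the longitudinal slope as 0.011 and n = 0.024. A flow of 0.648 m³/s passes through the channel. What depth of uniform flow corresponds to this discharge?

y_n = 0.531 m

Manning's equation rearranged: A R^(2/3) = nQ / (1·√S) = 0.024 × 0.648 / (√0.011) = 0.1483.
Trying y = 0.404 m: A R^(2/3) = 0.09464 — too small.
Trying y = 0.665 m: A R^(2/3) = 0.2003 — too large.
Trying y = 0.531 m: A R^(2/3) = 0.1482 — ≈ 0.1483.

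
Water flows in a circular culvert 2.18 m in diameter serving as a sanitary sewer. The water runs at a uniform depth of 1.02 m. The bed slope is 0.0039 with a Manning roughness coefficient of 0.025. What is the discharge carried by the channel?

For a circular section of diameter D = 2.18 m at depth y = 1.02 m, the central angle is θ = 2 arccos(1 − 2y/D) = 3.013 rad. Then A = (D²/8)(θ − sin θ) = 1.714 m² and P = Dθ/2 = 3.284 m.
Hydraulic radius R = A/P = 1.714/3.284 = 0.5218 m.
Manning's equation: Q = (1/n) A R^(2/3) S^(1/2) = (1/0.025) × 1.714 × 0.5218^(2/3) × 0.0039^(1/2) = 2.77 m³/s.

Q = 2.77 m³/s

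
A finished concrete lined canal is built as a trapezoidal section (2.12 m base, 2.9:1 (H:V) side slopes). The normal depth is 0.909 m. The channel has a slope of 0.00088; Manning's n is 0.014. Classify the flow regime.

subcritical

With bottom width b = 2.12 m and side slope z = 2.9: A = (b + zy)y = (2.12 + 2.9×0.909)×0.909 = 4.323 m²; P = b + 2y√(1+z²) = 2.12 + 2×0.909×3.068 = 7.697 m.
Hydraulic radius R = A/P = 4.323/7.697 = 0.5617 m.
V = (1/n) R^(2/3) √S = (1/0.014) × 0.5617^(2/3) × √0.00088 = 1.442 m/s. Hydraulic depth D_h = A/T = 4.323/7.392 = 0.5848 m.
Froude number Fr = V/√(g·D_h) = 1.442/√(9.81×0.5848) = 0.602, which is less than 1, so the flow is subcritical.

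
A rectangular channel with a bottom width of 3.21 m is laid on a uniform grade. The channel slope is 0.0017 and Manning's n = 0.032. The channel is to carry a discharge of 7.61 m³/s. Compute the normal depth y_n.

Manning's equation rearranged: A R^(2/3) = nQ / (1·√S) = 0.032 × 7.61 / (√0.0017) = 5.906.
Trying y = 1.36 m: A R^(2/3) = 3.559 — too small.
Trying y = 2.47 m: A R^(2/3) = 7.785 — too large.
Trying y = 1.99 m: A R^(2/3) = 5.904 — close enough.

y_n = 1.99 m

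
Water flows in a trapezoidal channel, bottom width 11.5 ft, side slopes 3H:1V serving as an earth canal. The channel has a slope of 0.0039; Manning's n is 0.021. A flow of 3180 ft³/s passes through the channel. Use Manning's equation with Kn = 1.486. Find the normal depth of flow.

Manning's equation rearranged: A R^(2/3) = nQ / (1.486·√S) = 0.021 × 3180 / (1.486 × √0.0039) = 719.6.
Try y = 5.92 ft: A R^(2/3) = 402.3 — too small.
Try y = 7.71 ft: A R^(2/3) = 720.2 — close enough.

y_n = 7.71 ft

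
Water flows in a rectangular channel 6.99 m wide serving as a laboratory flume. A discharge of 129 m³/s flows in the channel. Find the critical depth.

For a rectangular channel, critical depth y_c = (q²/g)^(1/3) where q = Q/b = 129/6.99 = 18.45 m²/s.
So y_c = (18.45²/9.81)^(1/3) = 3.26 m.

y_c = 3.26 m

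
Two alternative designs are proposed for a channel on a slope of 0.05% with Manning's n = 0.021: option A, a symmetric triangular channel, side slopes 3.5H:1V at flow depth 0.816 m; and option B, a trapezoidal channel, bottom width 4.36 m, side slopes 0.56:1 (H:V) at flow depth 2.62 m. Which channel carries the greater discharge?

channel B

Channel A: For a triangular section with side slope z = 3.5: A = zy² = 3.5×0.816² = 2.33 m²; P = 2y√(1+z²) = 2×0.816×3.64 = 5.941 m. Hydraulic radius R = A/P = 2.33/5.941 = 0.3923 m. Q_A = (1/0.021)·2.33·0.3923^(2/3)·√0.0005 = 1.33 m³/s.
Channel B: With bottom width b = 4.36 m and side slope z = 0.56: A = (b + zy)y = (4.36 + 0.56×2.62)×2.62 = 15.27 m²; P = b + 2y√(1+z²) = 4.36 + 2×2.62×1.146 = 10.37 m. Hydraulic radius R = A/P = 15.27/10.37 = 1.473 m. Q_B = (1/0.021)·15.27·1.473^(2/3)·√0.0005 = 21.04 m³/s.
Q_A = 1.33 m³/s vs Q_B = 21.04 m³/s, so channel B carries more.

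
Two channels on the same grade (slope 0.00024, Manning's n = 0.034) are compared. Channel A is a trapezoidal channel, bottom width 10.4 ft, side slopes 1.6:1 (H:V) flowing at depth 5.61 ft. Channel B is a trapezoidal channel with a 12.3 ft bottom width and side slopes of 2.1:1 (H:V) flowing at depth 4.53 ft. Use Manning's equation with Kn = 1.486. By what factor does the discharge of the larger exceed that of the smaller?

Channel A: With bottom width b = 10.4 ft and side slope z = 1.6: A = (b + zy)y = (10.4 + 1.6×5.61)×5.61 = 108.7 ft²; P = b + 2y√(1+z²) = 10.4 + 2×5.61×1.887 = 31.57 ft. Hydraulic radius R = A/P = 108.7/31.57 = 3.443 ft. Q_A = (1.486/0.034)·108.7·3.443^(2/3)·√0.00024 = 167.8 ft³/s.
Channel B: With bottom width b = 12.3 ft and side slope z = 2.1: A = (b + zy)y = (12.3 + 2.1×4.53)×4.53 = 98.81 ft²; P = b + 2y√(1+z²) = 12.3 + 2×4.53×2.326 = 33.37 ft. Hydraulic radius R = A/P = 98.81/33.37 = 2.961 ft. Q_B = (1.486/0.034)·98.81·2.961^(2/3)·√0.00024 = 138 ft³/s.
The larger discharge is 167.8 ft³/s and the smaller is 138 ft³/s; the ratio is 1.22.

1.22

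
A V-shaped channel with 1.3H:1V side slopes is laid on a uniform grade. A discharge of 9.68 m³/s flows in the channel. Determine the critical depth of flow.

At critical depth, Q² T / (g A³) = 1, i.e. A³/T = Q²/g = 9.68²/9.81 = 9.552.
Trying y = 2.05 m: A³/T = 30.59 — high.
Trying y = 1.19 m: A³/T = 2.016 — low.
Trying y = 1.62 m: A³/T = 9.428 — ≈ 9.552.

y_c = 1.62 m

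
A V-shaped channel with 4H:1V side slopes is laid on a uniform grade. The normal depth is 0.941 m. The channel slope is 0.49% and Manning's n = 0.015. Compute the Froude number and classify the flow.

supercritical

For a triangular section with side slope z = 4: A = zy² = 4×0.941² = 3.542 m²; P = 2y√(1+z²) = 2×0.941×4.123 = 7.76 m.
Hydraulic radius R = A/P = 3.542/7.76 = 0.4565 m.
V = (1/n) R^(2/3) √S = (1/0.015) × 0.4565^(2/3) × √0.0049 = 2.767 m/s. Hydraulic depth D_h = A/T = 3.542/7.528 = 0.4705 m.
Froude number Fr = V/√(g·D_h) = 2.767/√(9.81×0.4705) = 1.29, which is greater than 1, so the flow is supercritical.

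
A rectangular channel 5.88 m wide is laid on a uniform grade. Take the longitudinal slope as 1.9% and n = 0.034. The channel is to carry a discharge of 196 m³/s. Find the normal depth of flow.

Manning's equation rearranged: A R^(2/3) = nQ / (1·√S) = 0.034 × 196 / (√0.019) = 48.35.
At y = 5.87 m: A R^(2/3) = 54.04 — high.
At y = 4.38 m: A R^(2/3) = 37.53 — low.
At y = 5.36 m: A R^(2/3) = 48.32 — matches.

y_n = 5.36 m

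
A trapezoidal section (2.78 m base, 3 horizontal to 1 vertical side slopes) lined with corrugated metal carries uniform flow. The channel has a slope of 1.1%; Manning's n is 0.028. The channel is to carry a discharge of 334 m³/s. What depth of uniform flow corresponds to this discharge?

y_n = 3.86 m

Manning's equation rearranged: A R^(2/3) = nQ / (1·√S) = 0.028 × 334 / (√0.011) = 89.17.
Try y = 3.03 m: A R^(2/3) = 50 — too small.
Try y = 4.84 m: A R^(2/3) = 154.5 — too large.
Try y = 3.86 m: A R^(2/3) = 89.11 — ≈ 89.17.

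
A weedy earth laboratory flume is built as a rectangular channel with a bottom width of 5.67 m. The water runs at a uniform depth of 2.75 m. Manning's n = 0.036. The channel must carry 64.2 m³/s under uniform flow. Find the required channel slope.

S = 0.0141

Flow area A = b·y = 5.67 × 2.75 = 15.59 m². Wetted perimeter P = b + 2y = 5.67 + 2×2.75 = 11.17 m.
Hydraulic radius R = A/P = 15.59/11.17 = 1.396 m.
From Manning's equation, S = [nQ / (1 A R^(2/3))]² = [0.036 × 64.2 / (1 × 15.59 × 1.396^(2/3))]² = 0.0141.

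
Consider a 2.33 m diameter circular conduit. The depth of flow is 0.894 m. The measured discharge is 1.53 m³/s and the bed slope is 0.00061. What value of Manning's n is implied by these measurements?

n = 0.015

For a circular section of diameter D = 2.33 m at depth y = 0.894 m, the central angle is θ = 2 arccos(1 − 2y/D) = 2.672 rad. Then A = (D²/8)(θ − sin θ) = 1.506 m² and P = Dθ/2 = 3.113 m.
Hydraulic radius R = A/P = 1.506/3.113 = 0.4839 m.
Rearranging Manning's equation: n = (1/Q) A R^(2/3) S^(1/2) = (1/1.53) × 1.506 × 0.4839^(2/3) × √0.00061 = 0.015.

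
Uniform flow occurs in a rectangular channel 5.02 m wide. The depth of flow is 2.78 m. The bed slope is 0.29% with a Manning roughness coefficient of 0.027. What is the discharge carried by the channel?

Flow area A = b·y = 5.02 × 2.78 = 13.96 m². Wetted perimeter P = b + 2y = 5.02 + 2×2.78 = 10.58 m.
Hydraulic radius R = A/P = 13.96/10.58 = 1.319 m.
Manning's equation: Q = (1/n) A R^(2/3) S^(1/2) = (1/0.027) × 13.96 × 1.319^(2/3) × 0.0029^(1/2) = 33.5 m³/s.

Q = 33.5 m³/s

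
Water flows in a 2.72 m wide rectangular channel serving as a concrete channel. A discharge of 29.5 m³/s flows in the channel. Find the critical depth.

For a rectangular channel, critical depth y_c = (q²/g)^(1/3) where q = Q/b = 29.5/2.72 = 10.85 m²/s.
So y_c = (10.85²/9.81)^(1/3) = 2.29 m.

y_c = 2.29 m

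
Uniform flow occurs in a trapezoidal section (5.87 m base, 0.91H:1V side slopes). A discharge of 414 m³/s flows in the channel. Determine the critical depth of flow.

At critical depth, Q² T / (g A³) = 1, i.e. A³/T = Q²/g = 414²/9.81 = 17470.
At y = 4.12 m: A³/T = 4656 — short.
At y = 7.02 m: A³/T = 34170 — over.
At y = 5.89 m: A³/T = 17440 — matches.

y_c = 5.89 m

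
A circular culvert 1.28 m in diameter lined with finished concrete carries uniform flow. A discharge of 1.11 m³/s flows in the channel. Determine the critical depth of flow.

At critical depth, Q² T / (g A³) = 1, i.e. A³/T = Q²/g = 1.11²/9.81 = 0.1256.
Try y = 0.65 m: A³/T = 0.2208 — over.
Try y = 0.465 m: A³/T = 0.06113 — short.
Try y = 0.561 m: A³/T = 0.1257 — close enough.

y_c = 0.561 m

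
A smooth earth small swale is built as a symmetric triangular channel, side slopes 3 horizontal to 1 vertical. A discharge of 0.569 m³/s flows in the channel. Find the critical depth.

y_c = 0.374 m

At critical depth, Q² T / (g A³) = 1, i.e. A³/T = Q²/g = 0.569²/9.81 = 0.033.
Trying y = 0.409 m: A³/T = 0.0515 — over.
Trying y = 0.319 m: A³/T = 0.01487 — short.
Trying y = 0.374 m: A³/T = 0.03293 — close enough.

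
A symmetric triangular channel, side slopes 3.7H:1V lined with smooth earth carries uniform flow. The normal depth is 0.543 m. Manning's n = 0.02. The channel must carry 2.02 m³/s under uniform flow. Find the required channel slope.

S = 0.00818

For a triangular section with side slope z = 3.7: A = zy² = 3.7×0.543² = 1.091 m²; P = 2y√(1+z²) = 2×0.543×3.833 = 4.162 m.
Hydraulic radius R = A/P = 1.091/4.162 = 0.2621 m.
From Manning's equation, S = [nQ / (1 A R^(2/3))]² = [0.02 × 2.02 / (1 × 1.091 × 0.2621^(2/3))]² = 0.00818.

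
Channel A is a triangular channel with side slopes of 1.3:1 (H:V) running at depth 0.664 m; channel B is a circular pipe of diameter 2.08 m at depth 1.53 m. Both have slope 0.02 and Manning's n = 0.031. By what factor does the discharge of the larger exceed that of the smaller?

8.32

Channel A: For a triangular section with side slope z = 1.3: A = zy² = 1.3×0.664² = 0.5732 m²; P = 2y√(1+z²) = 2×0.664×1.64 = 2.178 m. Hydraulic radius R = A/P = 0.5732/2.178 = 0.2632 m. Q_A = (1/0.031)·0.5732·0.2632^(2/3)·√0.02 = 1.074 m³/s.
Channel B: For a circular section of diameter D = 2.08 m at depth y = 1.53 m, the central angle is θ = 2 arccos(1 − 2y/D) = 4.123 rad. Then A = (D²/8)(θ − sin θ) = 2.679 m² and P = Dθ/2 = 4.288 m. Hydraulic radius R = A/P = 2.679/4.288 = 0.6248 m. Q_B = (1/0.031)·2.679·0.6248^(2/3)·√0.02 = 8.933 m³/s.
The larger discharge is 8.933 m³/s and the smaller is 1.074 m³/s; the ratio is 8.32.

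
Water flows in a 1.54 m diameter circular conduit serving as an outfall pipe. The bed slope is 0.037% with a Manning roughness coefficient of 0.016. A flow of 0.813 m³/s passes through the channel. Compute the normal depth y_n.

Manning's equation rearranged: A R^(2/3) = nQ / (1·√S) = 0.016 × 0.813 / (√0.00037) = 0.6763.
At y = 1.17 m: A R^(2/3) = 0.9123 — high.
At y = 0.826 m: A R^(2/3) = 0.5542 — low.
At y = 0.937 m: A R^(2/3) = 0.6765 — close enough.

y_n = 0.937 m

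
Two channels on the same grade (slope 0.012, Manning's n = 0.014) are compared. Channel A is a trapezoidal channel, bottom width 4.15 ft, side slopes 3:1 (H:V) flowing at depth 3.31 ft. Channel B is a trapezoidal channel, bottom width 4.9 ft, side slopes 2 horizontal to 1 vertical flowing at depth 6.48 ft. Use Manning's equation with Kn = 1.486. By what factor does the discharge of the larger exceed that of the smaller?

Channel A: With bottom width b = 4.15 ft and side slope z = 3: A = (b + zy)y = (4.15 + 3×3.31)×3.31 = 46.6 ft²; P = b + 2y√(1+z²) = 4.15 + 2×3.31×3.162 = 25.08 ft. Hydraulic radius R = A/P = 46.6/25.08 = 1.858 ft. Q_A = (1.486/0.014)·46.6·1.858^(2/3)·√0.012 = 819 ft³/s.
Channel B: With bottom width b = 4.9 ft and side slope z = 2: A = (b + zy)y = (4.9 + 2×6.48)×6.48 = 115.7 ft²; P = b + 2y√(1+z²) = 4.9 + 2×6.48×2.236 = 33.88 ft. Hydraulic radius R = A/P = 115.7/33.88 = 3.416 ft. Q_B = (1.486/0.014)·115.7·3.416^(2/3)·√0.012 = 3052 ft³/s.
The larger discharge is 3052 ft³/s and the smaller is 819 ft³/s; the ratio is 3.73.

3.73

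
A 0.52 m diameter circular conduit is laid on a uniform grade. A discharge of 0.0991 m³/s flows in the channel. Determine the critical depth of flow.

At critical depth, Q² T / (g A³) = 1, i.e. A³/T = Q²/g = 0.0991²/9.81 = 0.001001.
Try y = 0.261 m: A³/T = 0.002336 — high.
Try y = 0.209 m: A³/T = 0.000998 — ≈ 0.001001.

y_c = 0.209 m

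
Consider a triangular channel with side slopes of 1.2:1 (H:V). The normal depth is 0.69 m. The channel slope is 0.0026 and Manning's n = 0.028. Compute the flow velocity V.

For a triangular section with side slope z = 1.2: A = zy² = 1.2×0.69² = 0.5713 m²; P = 2y√(1+z²) = 2×0.69×1.562 = 2.156 m.
Hydraulic radius R = A/P = 0.5713/2.156 = 0.265 m.
From Manning's equation, V = (1/n) R^(2/3) S^(1/2) = (1/0.028) × 0.265^(2/3) × 0.0026^(1/2) = 0.751 m/s.

V = 0.751 m/s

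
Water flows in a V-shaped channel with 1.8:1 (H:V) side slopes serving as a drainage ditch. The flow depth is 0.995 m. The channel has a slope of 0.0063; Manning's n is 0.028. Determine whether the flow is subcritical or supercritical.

subcritical

For a triangular section with side slope z = 1.8: A = zy² = 1.8×0.995² = 1.782 m²; P = 2y√(1+z²) = 2×0.995×2.059 = 4.098 m.
Hydraulic radius R = A/P = 1.782/4.098 = 0.4349 m.
V = (1/n) R^(2/3) √S = (1/0.028) × 0.4349^(2/3) × √0.0063 = 1.627 m/s. Hydraulic depth D_h = A/T = 1.782/3.582 = 0.4975 m.
Froude number Fr = V/√(g·D_h) = 1.627/√(9.81×0.4975) = 0.737, which is less than 1, so the flow is subcritical.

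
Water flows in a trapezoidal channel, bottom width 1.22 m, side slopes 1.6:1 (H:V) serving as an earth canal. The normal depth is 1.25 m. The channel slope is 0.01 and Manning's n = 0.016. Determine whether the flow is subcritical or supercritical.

With bottom width b = 1.22 m and side slope z = 1.6: A = (b + zy)y = (1.22 + 1.6×1.25)×1.25 = 4.025 m²; P = b + 2y√(1+z²) = 1.22 + 2×1.25×1.887 = 5.937 m.
Hydraulic radius R = A/P = 4.025/5.937 = 0.678 m.
V = (1/n) R^(2/3) √S = (1/0.016) × 0.678^(2/3) × √0.01 = 4.823 m/s. Hydraulic depth D_h = A/T = 4.025/5.22 = 0.7711 m.
Froude number Fr = V/√(g·D_h) = 4.823/√(9.81×0.7711) = 1.75, which is greater than 1, so the flow is supercritical.

supercritical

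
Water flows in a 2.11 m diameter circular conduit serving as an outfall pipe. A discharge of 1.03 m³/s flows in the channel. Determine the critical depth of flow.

y_c = 0.466 m

At critical depth, Q² T / (g A³) = 1, i.e. A³/T = Q²/g = 1.03²/9.81 = 0.1081.
At y = 0.373 m: A³/T = 0.04505 — short.
At y = 0.466 m: A³/T = 0.1078 — matches.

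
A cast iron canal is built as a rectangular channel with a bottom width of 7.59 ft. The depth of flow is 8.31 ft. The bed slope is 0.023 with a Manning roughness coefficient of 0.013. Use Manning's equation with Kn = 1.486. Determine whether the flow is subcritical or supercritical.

supercritical

Flow area A = b·y = 7.59 × 8.31 = 63.07 ft². Wetted perimeter P = b + 2y = 7.59 + 2×8.31 = 24.21 ft.
Hydraulic radius R = A/P = 63.07/24.21 = 2.605 ft.
V = (1.486/n) R^(2/3) √S = (1.486/0.013) × 2.605^(2/3) × √0.023 = 32.82 ft/s. Hydraulic depth D_h = A/T = 63.07/7.59 = 8.31 ft.
Froude number Fr = V/√(g·D_h) = 32.82/√(32.2×8.31) = 2.01, which is greater than 1, so the flow is supercritical.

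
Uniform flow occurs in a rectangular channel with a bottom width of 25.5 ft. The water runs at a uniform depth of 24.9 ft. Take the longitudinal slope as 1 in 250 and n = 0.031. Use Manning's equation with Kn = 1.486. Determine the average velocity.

Flow area A = b·y = 25.5 × 24.9 = 634.9 ft². Wetted perimeter P = b + 2y = 25.5 + 2×24.9 = 75.3 ft.
Hydraulic radius R = A/P = 634.9/75.3 = 8.432 ft.
From Manning's equation, V = (1.486/n) R^(2/3) S^(1/2) = (1.486/0.031) × 8.432^(2/3) × 0.004^(1/2) = 12.6 ft/s.

V = 12.6 ft/s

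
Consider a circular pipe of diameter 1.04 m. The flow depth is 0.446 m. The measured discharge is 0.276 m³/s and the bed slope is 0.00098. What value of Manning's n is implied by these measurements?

For a circular section of diameter D = 1.04 m at depth y = 0.446 m, the central angle is θ = 2 arccos(1 − 2y/D) = 2.856 rad. Then A = (D²/8)(θ − sin θ) = 0.348 m² and P = Dθ/2 = 1.485 m.
Hydraulic radius R = A/P = 0.348/1.485 = 0.2344 m.
Rearranging Manning's equation: n = (1/Q) A R^(2/3) S^(1/2) = (1/0.276) × 0.348 × 0.2344^(2/3) × √0.00098 = 0.015.

n = 0.015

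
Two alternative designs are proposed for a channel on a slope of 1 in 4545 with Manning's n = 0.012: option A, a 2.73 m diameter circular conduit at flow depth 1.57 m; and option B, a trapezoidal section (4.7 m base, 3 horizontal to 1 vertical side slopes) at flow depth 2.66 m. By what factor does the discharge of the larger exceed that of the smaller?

15.9

Channel A: For a circular section of diameter D = 2.73 m at depth y = 1.57 m, the central angle is θ = 2 arccos(1 − 2y/D) = 3.443 rad. Then A = (D²/8)(θ − sin θ) = 3.484 m² and P = Dθ/2 = 4.7 m. Hydraulic radius R = A/P = 3.484/4.7 = 0.7414 m. Q_A = (1/0.012)·3.484·0.7414^(2/3)·√0.00022 = 3.528 m³/s.
Channel B: With bottom width b = 4.7 m and side slope z = 3: A = (b + zy)y = (4.7 + 3×2.66)×2.66 = 33.73 m²; P = b + 2y√(1+z²) = 4.7 + 2×2.66×3.162 = 21.52 m. Hydraulic radius R = A/P = 33.73/21.52 = 1.567 m. Q_B = (1/0.012)·33.73·1.567^(2/3)·√0.00022 = 56.25 m³/s.
The larger discharge is 56.25 m³/s and the smaller is 3.528 m³/s; the ratio is 15.9.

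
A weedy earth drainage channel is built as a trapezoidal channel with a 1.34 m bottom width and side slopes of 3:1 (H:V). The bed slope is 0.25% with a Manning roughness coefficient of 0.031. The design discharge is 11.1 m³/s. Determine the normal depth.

Manning's equation rearranged: A R^(2/3) = nQ / (1·√S) = 0.031 × 11.1 / (√0.0025) = 6.882.
Trying y = 1.01 m: A R^(2/3) = 3.038 — too small.
Trying y = 1.66 m: A R^(2/3) = 9.679 — too large.
Trying y = 1.44 m: A R^(2/3) = 6.907 — ≈ 6.882.

y_n = 1.44 m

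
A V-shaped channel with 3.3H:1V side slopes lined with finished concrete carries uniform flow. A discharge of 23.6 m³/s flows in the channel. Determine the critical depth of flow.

At critical depth, Q² T / (g A³) = 1, i.e. A³/T = Q²/g = 23.6²/9.81 = 56.77.
Try y = 1.92 m: A³/T = 142.1 — high.
Try y = 1.09 m: A³/T = 8.378 — low.
Try y = 1.6 m: A³/T = 57.09 — matches.

y_c = 1.6 m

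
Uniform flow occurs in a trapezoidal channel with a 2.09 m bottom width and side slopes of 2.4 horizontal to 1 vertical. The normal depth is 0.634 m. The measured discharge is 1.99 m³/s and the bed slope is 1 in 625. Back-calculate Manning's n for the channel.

n = 0.026

With bottom width b = 2.09 m and side slope z = 2.4: A = (b + zy)y = (2.09 + 2.4×0.634)×0.634 = 2.29 m²; P = b + 2y√(1+z²) = 2.09 + 2×0.634×2.6 = 5.387 m.
Hydraulic radius R = A/P = 2.29/5.387 = 0.4251 m.
Rearranging Manning's equation: n = (1/Q) A R^(2/3) S^(1/2) = (1/1.99) × 2.29 × 0.4251^(2/3) × √0.0016 = 0.026.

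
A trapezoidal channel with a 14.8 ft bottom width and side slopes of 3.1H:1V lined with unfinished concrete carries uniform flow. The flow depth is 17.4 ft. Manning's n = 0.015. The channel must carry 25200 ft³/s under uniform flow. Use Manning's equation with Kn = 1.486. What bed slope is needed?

S = 0.0023

With bottom width b = 14.8 ft and side slope z = 3.1: A = (b + zy)y = (14.8 + 3.1×17.4)×17.4 = 1196 ft²; P = b + 2y√(1+z²) = 14.8 + 2×17.4×3.257 = 128.2 ft.
Hydraulic radius R = A/P = 1196/128.2 = 9.333 ft.
From Manning's equation, S = [nQ / (1.486 A R^(2/3))]² = [0.015 × 25200 / (1.486 × 1196 × 9.333^(2/3))]² = 0.0023.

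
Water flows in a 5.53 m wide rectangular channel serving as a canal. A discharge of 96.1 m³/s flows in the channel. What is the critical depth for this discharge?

For a rectangular channel, critical depth y_c = (q²/g)^(1/3) where q = Q/b = 96.1/5.53 = 17.38 m²/s.
So y_c = (17.38²/9.81)^(1/3) = 3.13 m.

y_c = 3.13 m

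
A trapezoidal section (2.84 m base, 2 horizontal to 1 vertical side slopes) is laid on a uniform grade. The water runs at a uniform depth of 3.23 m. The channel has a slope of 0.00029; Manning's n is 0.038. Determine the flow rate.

With bottom width b = 2.84 m and side slope z = 2: A = (b + zy)y = (2.84 + 2×3.23)×3.23 = 30.04 m²; P = b + 2y√(1+z²) = 2.84 + 2×3.23×2.236 = 17.28 m.
Hydraulic radius R = A/P = 30.04/17.28 = 1.738 m.
Manning's equation: Q = (1/n) A R^(2/3) S^(1/2) = (1/0.038) × 30.04 × 1.738^(2/3) × 0.00029^(1/2) = 19.5 m³/s.

Q = 19.5 m³/s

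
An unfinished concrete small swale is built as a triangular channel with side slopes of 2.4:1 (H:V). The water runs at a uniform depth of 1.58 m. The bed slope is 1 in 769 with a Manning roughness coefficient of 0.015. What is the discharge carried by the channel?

Q = 11.7 m³/s

For a triangular section with side slope z = 2.4: A = zy² = 2.4×1.58² = 5.991 m²; P = 2y√(1+z²) = 2×1.58×2.6 = 8.216 m.
Hydraulic radius R = A/P = 5.991/8.216 = 0.7292 m.
Manning's equation: Q = (1/n) A R^(2/3) S^(1/2) = (1/0.015) × 5.991 × 0.7292^(2/3) × 0.0013^(1/2) = 11.7 m³/s.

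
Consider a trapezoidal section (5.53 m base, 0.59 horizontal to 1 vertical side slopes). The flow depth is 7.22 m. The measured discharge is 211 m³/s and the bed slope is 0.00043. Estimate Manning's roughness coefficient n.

With bottom width b = 5.53 m and side slope z = 0.59: A = (b + zy)y = (5.53 + 0.59×7.22)×7.22 = 70.68 m²; P = b + 2y√(1+z²) = 5.53 + 2×7.22×1.161 = 22.3 m.
Hydraulic radius R = A/P = 70.68/22.3 = 3.17 m.
Rearranging Manning's equation: n = (1/Q) A R^(2/3) S^(1/2) = (1/211) × 70.68 × 3.17^(2/3) × √0.00043 = 0.015.

n = 0.015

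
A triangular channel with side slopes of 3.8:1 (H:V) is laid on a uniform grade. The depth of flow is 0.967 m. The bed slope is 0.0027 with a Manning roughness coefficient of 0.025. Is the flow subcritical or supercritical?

subcritical

For a triangular section with side slope z = 3.8: A = zy² = 3.8×0.967² = 3.553 m²; P = 2y√(1+z²) = 2×0.967×3.929 = 7.599 m.
Hydraulic radius R = A/P = 3.553/7.599 = 0.4676 m.
V = (1/n) R^(2/3) √S = (1/0.025) × 0.4676^(2/3) × √0.0027 = 1.252 m/s. Hydraulic depth D_h = A/T = 3.553/7.349 = 0.4835 m.
Froude number Fr = V/√(g·D_h) = 1.252/√(9.81×0.4835) = 0.575, which is less than 1, so the flow is subcritical.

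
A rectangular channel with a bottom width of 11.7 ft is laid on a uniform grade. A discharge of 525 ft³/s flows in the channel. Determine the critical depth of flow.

y_c = 3.97 ft

For a rectangular channel, critical depth y_c = (q²/g)^(1/3) where q = Q/b = 525/11.7 = 44.87 ft²/s.
So y_c = (44.87²/32.2)^(1/3) = 3.97 ft.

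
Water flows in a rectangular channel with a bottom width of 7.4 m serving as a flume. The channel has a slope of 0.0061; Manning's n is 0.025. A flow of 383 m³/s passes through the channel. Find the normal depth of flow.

Manning's equation rearranged: A R^(2/3) = nQ / (1·√S) = 0.025 × 383 / (√0.0061) = 122.6.
Try y = 10.2 m: A R^(2/3) = 146.9 — high.
Try y = 6.34 m: A R^(2/3) = 82.61 — low.
Try y = 8.76 m: A R^(2/3) = 122.6 — ≈ 122.6.

y_n = 8.76 m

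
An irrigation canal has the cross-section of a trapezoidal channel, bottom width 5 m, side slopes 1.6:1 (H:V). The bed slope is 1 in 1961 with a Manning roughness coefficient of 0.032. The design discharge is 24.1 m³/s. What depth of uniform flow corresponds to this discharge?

y_n = 2.66 m

Manning's equation rearranged: A R^(2/3) = nQ / (1·√S) = 0.032 × 24.1 / (√0.0005099) = 34.15.
At y = 2.02 m: A R^(2/3) = 19.98 — low.
At y = 3.27 m: A R^(2/3) = 51.86 — high.
At y = 2.66 m: A R^(2/3) = 34.2 — close enough.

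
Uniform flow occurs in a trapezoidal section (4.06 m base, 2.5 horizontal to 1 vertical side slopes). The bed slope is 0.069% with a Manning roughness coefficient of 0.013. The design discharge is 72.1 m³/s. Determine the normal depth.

y_n = 2.58 m

Manning's equation rearranged: A R^(2/3) = nQ / (1·√S) = 0.013 × 72.1 / (√0.00069) = 35.68.
Try y = 1.83 m: A R^(2/3) = 17.2 — low.
Try y = 2.58 m: A R^(2/3) = 35.69 — matches.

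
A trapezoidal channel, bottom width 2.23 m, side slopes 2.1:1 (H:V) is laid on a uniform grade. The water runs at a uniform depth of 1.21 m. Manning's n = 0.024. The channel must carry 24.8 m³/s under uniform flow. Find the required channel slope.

With bottom width b = 2.23 m and side slope z = 2.1: A = (b + zy)y = (2.23 + 2.1×1.21)×1.21 = 5.773 m²; P = b + 2y√(1+z²) = 2.23 + 2×1.21×2.326 = 7.859 m.
Hydraulic radius R = A/P = 5.773/7.859 = 0.7346 m.
From Manning's equation, S = [nQ / (1 A R^(2/3))]² = [0.024 × 24.8 / (1 × 5.773 × 0.7346^(2/3))]² = 0.016.

S = 0.016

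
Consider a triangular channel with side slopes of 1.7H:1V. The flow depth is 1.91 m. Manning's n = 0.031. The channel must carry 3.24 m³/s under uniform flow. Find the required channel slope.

For a triangular section with side slope z = 1.7: A = zy² = 1.7×1.91² = 6.202 m²; P = 2y√(1+z²) = 2×1.91×1.972 = 7.534 m.
Hydraulic radius R = A/P = 6.202/7.534 = 0.8231 m.
From Manning's equation, S = [nQ / (1 A R^(2/3))]² = [0.031 × 3.24 / (1 × 6.202 × 0.8231^(2/3))]² = 0.00034.

S = 0.00034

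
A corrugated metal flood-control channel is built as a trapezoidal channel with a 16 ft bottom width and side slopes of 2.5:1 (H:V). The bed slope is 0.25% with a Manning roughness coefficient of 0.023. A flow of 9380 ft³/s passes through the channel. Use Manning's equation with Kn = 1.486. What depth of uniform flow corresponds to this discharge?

y_n = 14.2 ft

Manning's equation rearranged: A R^(2/3) = nQ / (1.486·√S) = 0.023 × 9380 / (1.486 × √0.0025) = 2904.
Try y = 11.2 ft: A R^(2/3) = 1709 — too small.
Try y = 16.2 ft: A R^(2/3) = 3921 — too large.
Try y = 14.2 ft: A R^(2/3) = 2903 — close enough.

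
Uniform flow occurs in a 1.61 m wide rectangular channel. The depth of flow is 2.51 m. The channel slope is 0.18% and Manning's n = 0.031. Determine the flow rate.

Flow area A = b·y = 1.61 × 2.51 = 4.041 m². Wetted perimeter P = b + 2y = 1.61 + 2×2.51 = 6.63 m.
Hydraulic radius R = A/P = 4.041/6.63 = 0.6095 m.
Manning's equation: Q = (1/n) A R^(2/3) S^(1/2) = (1/0.031) × 4.041 × 0.6095^(2/3) × 0.0018^(1/2) = 3.98 m³/s.

Q = 3.98 m³/s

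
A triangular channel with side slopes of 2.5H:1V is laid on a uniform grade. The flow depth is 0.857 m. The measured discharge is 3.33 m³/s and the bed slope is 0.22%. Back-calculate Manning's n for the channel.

n = 0.014

For a triangular section with side slope z = 2.5: A = zy² = 2.5×0.857² = 1.836 m²; P = 2y√(1+z²) = 2×0.857×2.693 = 4.615 m.
Hydraulic radius R = A/P = 1.836/4.615 = 0.3979 m.
Rearranging Manning's equation: n = (1/Q) A R^(2/3) S^(1/2) = (1/3.33) × 1.836 × 0.3979^(2/3) × √0.0022 = 0.014.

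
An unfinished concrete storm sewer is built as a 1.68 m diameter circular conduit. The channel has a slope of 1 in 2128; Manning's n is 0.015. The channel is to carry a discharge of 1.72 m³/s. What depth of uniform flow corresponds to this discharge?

Manning's equation rearranged: A R^(2/3) = nQ / (1·√S) = 0.015 × 1.72 / (√0.0004699) = 1.19.
Try y = 1.56 m: A R^(2/3) = 1.336 — too large.
Try y = 1.06 m: A R^(2/3) = 0.9007 — too small.
Try y = 1.32 m: A R^(2/3) = 1.193 — close enough.

y_n = 1.32 m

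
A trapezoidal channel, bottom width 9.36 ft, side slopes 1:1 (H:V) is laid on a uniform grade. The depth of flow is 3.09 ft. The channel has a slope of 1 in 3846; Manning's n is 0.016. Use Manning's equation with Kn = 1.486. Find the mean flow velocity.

With bottom width b = 9.36 ft and side slope z = 1: A = (b + zy)y = (9.36 + 1×3.09)×3.09 = 38.47 ft²; P = b + 2y√(1+z²) = 9.36 + 2×3.09×1.414 = 18.1 ft.
Hydraulic radius R = A/P = 38.47/18.1 = 2.125 ft.
From Manning's equation, V = (1.486/n) R^(2/3) S^(1/2) = (1.486/0.016) × 2.125^(2/3) × 0.00026^(1/2) = 2.48 ft/s.

V = 2.48 ft/s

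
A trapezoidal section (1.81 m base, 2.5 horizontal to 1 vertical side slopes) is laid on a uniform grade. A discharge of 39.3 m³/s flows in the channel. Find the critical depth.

y_c = 1.86 m

At critical depth, Q² T / (g A³) = 1, i.e. A³/T = Q²/g = 39.3²/9.81 = 157.4.
Try y = 1.33 m: A³/T = 37.65 — too small.
Try y = 2.33 m: A³/T = 418.3 — too large.
Try y = 1.86 m: A³/T = 156.1 — close enough.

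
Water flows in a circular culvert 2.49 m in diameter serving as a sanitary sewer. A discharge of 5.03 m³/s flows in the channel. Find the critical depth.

At critical depth, Q² T / (g A³) = 1, i.e. A³/T = Q²/g = 5.03²/9.81 = 2.579.
Trying y = 1.16 m: A³/T = 4.424 — high.
Trying y = 0.835 m: A³/T = 1.251 — low.
Trying y = 1.01 m: A³/T = 2.602 — close enough.

y_c = 1.01 m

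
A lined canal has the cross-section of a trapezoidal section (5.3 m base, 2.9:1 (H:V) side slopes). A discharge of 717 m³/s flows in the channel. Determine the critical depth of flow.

y_c = 5.76 m

At critical depth, Q² T / (g A³) = 1, i.e. A³/T = Q²/g = 717²/9.81 = 52400.
Trying y = 4.28 m: A³/T = 14460 — low.
Trying y = 6.44 m: A³/T = 86310 — high.
Trying y = 5.76 m: A³/T = 52600 — matches.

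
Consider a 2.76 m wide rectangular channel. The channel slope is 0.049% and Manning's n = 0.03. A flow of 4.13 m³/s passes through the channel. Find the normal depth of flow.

y_n = 2.25 m

Manning's equation rearranged: A R^(2/3) = nQ / (1·√S) = 0.03 × 4.13 / (√0.00049) = 5.597.
At y = 1.84 m: A R^(2/3) = 4.335 — too small.
At y = 2.6 m: A R^(2/3) = 6.697 — too large.
At y = 2.25 m: A R^(2/3) = 5.596 — matches.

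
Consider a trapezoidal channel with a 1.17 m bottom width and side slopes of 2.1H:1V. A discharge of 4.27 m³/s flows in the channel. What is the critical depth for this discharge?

y_c = 0.735 m

At critical depth, Q² T / (g A³) = 1, i.e. A³/T = Q²/g = 4.27²/9.81 = 1.859.
Trying y = 0.93 m: A³/T = 4.827 — high.
Trying y = 0.609 m: A³/T = 0.8898 — low.
Trying y = 0.735 m: A³/T = 1.864 — matches.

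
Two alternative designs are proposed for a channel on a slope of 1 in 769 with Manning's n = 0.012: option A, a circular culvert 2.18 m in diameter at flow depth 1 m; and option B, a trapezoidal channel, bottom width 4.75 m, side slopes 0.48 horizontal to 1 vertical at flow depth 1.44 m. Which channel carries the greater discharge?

channel B

Channel A: For a circular section of diameter D = 2.18 m at depth y = 1 m, the central angle is θ = 2 arccos(1 − 2y/D) = 2.976 rad. Then A = (D²/8)(θ − sin θ) = 1.67 m² and P = Dθ/2 = 3.244 m. Hydraulic radius R = A/P = 1.67/3.244 = 0.5149 m. Q_A = (1/0.012)·1.67·0.5149^(2/3)·√0.0013 = 3.224 m³/s.
Channel B: With bottom width b = 4.75 m and side slope z = 0.48: A = (b + zy)y = (4.75 + 0.48×1.44)×1.44 = 7.835 m²; P = b + 2y√(1+z²) = 4.75 + 2×1.44×1.109 = 7.945 m. Hydraulic radius R = A/P = 7.835/7.945 = 0.9862 m. Q_B = (1/0.012)·7.835·0.9862^(2/3)·√0.0013 = 23.33 m³/s.
Q_A = 3.224 m³/s vs Q_B = 23.33 m³/s, so channel B carries more.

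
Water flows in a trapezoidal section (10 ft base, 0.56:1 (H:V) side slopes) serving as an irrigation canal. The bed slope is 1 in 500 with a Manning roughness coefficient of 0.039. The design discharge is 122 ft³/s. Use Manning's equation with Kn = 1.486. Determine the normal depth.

Manning's equation rearranged: A R^(2/3) = nQ / (1.486·√S) = 0.039 × 122 / (1.486 × √0.002) = 71.6.
At y = 2.93 ft: A R^(2/3) = 54.87 — too small.
At y = 4.13 ft: A R^(2/3) = 96.45 — too large.
At y = 3.45 ft: A R^(2/3) = 71.7 — ≈ 71.6.

y_n = 3.45 ft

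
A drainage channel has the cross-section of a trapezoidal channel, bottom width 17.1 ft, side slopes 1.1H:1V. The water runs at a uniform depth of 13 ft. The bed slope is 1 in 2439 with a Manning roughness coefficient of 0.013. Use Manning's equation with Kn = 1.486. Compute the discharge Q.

Q = 3560 ft³/s

With bottom width b = 17.1 ft and side slope z = 1.1: A = (b + zy)y = (17.1 + 1.1×13)×13 = 408.2 ft²; P = b + 2y√(1+z²) = 17.1 + 2×13×1.487 = 55.75 ft.
Hydraulic radius R = A/P = 408.2/55.75 = 7.322 ft.
Manning's equation: Q = (1.486/n) A R^(2/3) S^(1/2) = (1.486/0.013) × 408.2 × 7.322^(2/3) × 0.00041^(1/2) = 3560 ft³/s.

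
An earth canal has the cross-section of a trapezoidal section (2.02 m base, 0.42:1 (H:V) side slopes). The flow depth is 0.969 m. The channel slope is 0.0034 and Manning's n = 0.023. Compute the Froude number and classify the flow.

subcritical

With bottom width b = 2.02 m and side slope z = 0.42: A = (b + zy)y = (2.02 + 0.42×0.969)×0.969 = 2.352 m²; P = b + 2y√(1+z²) = 2.02 + 2×0.969×1.085 = 4.122 m.
Hydraulic radius R = A/P = 2.352/4.122 = 0.5705 m.
V = (1/n) R^(2/3) √S = (1/0.023) × 0.5705^(2/3) × √0.0034 = 1.744 m/s. Hydraulic depth D_h = A/T = 2.352/2.834 = 0.8298 m.
Froude number Fr = V/√(g·D_h) = 1.744/√(9.81×0.8298) = 0.611, which is less than 1, so the flow is subcritical.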